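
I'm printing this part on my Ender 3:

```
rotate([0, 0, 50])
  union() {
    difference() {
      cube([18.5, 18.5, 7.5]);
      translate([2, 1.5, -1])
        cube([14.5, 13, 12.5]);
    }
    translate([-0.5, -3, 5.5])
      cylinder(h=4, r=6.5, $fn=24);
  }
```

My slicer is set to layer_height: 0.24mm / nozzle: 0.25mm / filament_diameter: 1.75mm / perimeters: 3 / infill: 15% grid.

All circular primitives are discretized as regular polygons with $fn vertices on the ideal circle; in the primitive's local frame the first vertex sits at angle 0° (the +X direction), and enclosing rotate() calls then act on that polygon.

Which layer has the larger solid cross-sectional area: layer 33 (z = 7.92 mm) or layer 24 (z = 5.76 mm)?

Layer 33 (z = 7.92): the cube is not intersected at this z (z outside [0, 7.5]); the cube at (2, 1.5) (footprint 14.5×13) is included at this height (area 188.50 mm²); Taking the first minus the rest: the first operand is absent here, so nothing remains; the cylinder at (-0.5, -3): section is a regular 24-gon, circumradius r=6.5 (area = (24/2)·6.500²·sin(360°/24) = 131.22 mm²); Merging all regions: only the r=6.5 cylinder at (-0.5, -3) is present, so the union is just that shape — area = 131.22 mm²; (rotated 50° about Z; rotation is an isometry so areas/perimeters/island counts are preserved). So its area = 131.22 mm². Layer 24 (z = 5.76): the 18.5×18.5 cube contributes its full rectangle (area 342.25 mm²); the cube at (2, 1.5) is present — its section is the full 14.5×13 rectangle (area 188.50 mm²); Taking the first minus the rest: starting from the 18.5×18.5 cube (342.25 mm²), the 14.5×13 cube at (2, 1.5) lies wholly inside it (removes its full 188.50 mm² and its 55.00 mm outline becomes a hole wall) — area = 153.75 mm²; the cylinder at (-0.5, -3): section is a regular 24-gon, circumradius r=6.5 (area = (24/2)·6.500²·sin(360°/24) = 131.22 mm²); Merging all regions: the regions partially overlap — summed areas 284.97 mm² minus the doubly-counted overlap 10.62 mm² gives 274.35 mm² — area = 274.35 mm²; (rotated 50° about Z; rotation is an isometry so areas/perimeters/island counts are preserved). So its area = 274.35 mm². Layer 24 is larger (274.35 vs 131.22 mm²).

layer 24 (z = 5.76 mm)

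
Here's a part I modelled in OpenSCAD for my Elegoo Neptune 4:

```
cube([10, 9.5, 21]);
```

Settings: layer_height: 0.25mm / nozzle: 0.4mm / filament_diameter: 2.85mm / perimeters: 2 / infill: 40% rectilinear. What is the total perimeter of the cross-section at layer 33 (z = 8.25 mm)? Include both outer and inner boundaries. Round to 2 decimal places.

At z = 8.25 mm: the cube is present — its section is the full 10×9.5 rectangle (perimeter 39.00 mm). Overall, the cross-section is a single solid region. Total boundary length (outer) = 39.00 mm.

39.00 mm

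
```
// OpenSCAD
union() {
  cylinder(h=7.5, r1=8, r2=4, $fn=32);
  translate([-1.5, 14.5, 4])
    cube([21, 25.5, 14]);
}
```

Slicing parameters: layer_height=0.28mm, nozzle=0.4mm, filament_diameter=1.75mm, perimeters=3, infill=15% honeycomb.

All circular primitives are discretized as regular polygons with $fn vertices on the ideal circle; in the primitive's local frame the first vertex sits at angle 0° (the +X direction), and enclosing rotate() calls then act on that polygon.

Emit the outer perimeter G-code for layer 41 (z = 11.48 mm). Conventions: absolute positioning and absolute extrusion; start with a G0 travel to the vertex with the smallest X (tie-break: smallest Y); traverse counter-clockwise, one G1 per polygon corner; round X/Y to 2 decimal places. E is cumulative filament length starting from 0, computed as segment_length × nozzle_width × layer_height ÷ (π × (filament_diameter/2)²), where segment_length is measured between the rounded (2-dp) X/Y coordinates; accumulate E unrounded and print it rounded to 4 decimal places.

At z = 11.48 mm: the cone is absent (z outside [0, 7.5]); the cube at (-1.5, 14.5) (footprint 21×25.5) is included at this height; Taking the union: only the 21×25.5 cube at (-1.5, 14.5) is present, so the union is just that shape — 1 connected region. The outline is a single polygon with 4 vertices. Extrusion per mm of travel: 0.4 × 0.28 / (π × 0.875²) = 0.046564. Accumulating E over each segment gives final E = 4.3305.

G0 X-1.50 Y14.50 Z11.48
G1 X19.50 Y14.50 E0.9778
G1 X19.50 Y40.00 E2.1652
G1 X-1.50 Y40.00 E3.1431
G1 X-1.50 Y14.50 E4.3305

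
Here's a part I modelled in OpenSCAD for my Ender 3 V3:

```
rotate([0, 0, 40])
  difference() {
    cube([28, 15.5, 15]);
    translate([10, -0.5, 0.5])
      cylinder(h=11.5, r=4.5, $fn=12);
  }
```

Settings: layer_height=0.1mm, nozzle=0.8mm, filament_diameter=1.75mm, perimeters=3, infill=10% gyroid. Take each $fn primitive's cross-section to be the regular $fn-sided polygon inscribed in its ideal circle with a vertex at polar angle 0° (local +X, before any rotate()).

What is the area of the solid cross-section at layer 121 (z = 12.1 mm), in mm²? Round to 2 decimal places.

434.00 mm²

At z = 12.1 mm: the cube is present — its section is the full 28×15.5 rectangle (area 434.00 mm²); the cylinder at (10, -0.5) does not reach this height (z outside [0.5, 12]); Taking the first minus the rest: none of the subtracted shapes is present at this height, so the 28×15.5 cube is unchanged — area = 434.00 mm²; (rotated 40° about Z; rotation is an isometry so areas/perimeters/island counts are preserved). Overall, the cross-section is a single solid region. Net area = 434.00 mm².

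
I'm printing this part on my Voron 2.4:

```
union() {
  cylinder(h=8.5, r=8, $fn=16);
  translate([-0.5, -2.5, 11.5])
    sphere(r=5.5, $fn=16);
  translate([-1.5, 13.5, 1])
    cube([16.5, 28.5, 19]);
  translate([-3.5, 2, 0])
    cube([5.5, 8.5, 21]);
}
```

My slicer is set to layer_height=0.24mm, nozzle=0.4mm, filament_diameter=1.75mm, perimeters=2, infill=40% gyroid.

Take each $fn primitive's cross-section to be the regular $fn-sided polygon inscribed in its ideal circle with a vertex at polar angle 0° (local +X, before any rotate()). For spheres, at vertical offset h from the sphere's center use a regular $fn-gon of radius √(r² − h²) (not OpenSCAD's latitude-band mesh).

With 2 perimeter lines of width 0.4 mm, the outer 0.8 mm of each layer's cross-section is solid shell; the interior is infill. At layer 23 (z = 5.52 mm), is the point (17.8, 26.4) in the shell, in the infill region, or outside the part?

At z = 5.52 mm: the r=8 cylinder gives a regular 16-gon of circumradius 8 (constant along its height); the sphere at (-0.5, -2.5) is not intersected at this z (|z−center|=5.980 > r=5.5); the cube at (-1.5, 13.5) (footprint 16.5×28.5) is included at this height; the cube at (-3.5, 2) is present — its section is the full 5.5×8.5 rectangle; Merging all regions: the regions partially overlap (shared area 31.34 mm²), so overlapping operands fuse into one piece — 2 connected regions. Overall, the cross-section has 2 separate islands. The nearest boundary edge runs (15.00, 42.00)→(15.00, 13.50); distance from the point to it = 2.80 mm. The point is not inside any of the regions above, so it lies outside the cross-section (2.80 mm from the nearest boundary).

outside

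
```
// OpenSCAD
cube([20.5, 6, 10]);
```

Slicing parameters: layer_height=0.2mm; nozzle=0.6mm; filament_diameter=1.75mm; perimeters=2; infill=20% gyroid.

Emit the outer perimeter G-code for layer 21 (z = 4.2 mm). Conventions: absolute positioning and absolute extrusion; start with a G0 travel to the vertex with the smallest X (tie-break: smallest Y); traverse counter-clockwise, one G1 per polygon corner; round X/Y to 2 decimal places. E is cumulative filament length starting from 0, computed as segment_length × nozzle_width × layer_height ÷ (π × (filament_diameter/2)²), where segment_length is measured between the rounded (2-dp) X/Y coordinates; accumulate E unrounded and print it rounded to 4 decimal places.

At z = 4.2 mm: the cube (footprint 20.5×6) is included at this height. The outline is a single polygon with 4 vertices. Extrusion per mm of travel: 0.6 × 0.2 / (π × 0.875²) = 0.049890. Accumulating E over each segment gives final E = 2.6442.

G0 X0.00 Y0.00 Z4.20
G1 X20.50 Y0.00 E1.0227
G1 X20.50 Y6.00 E1.3221
G1 X0.00 Y6.00 E2.3448
G1 X0.00 Y0.00 E2.6442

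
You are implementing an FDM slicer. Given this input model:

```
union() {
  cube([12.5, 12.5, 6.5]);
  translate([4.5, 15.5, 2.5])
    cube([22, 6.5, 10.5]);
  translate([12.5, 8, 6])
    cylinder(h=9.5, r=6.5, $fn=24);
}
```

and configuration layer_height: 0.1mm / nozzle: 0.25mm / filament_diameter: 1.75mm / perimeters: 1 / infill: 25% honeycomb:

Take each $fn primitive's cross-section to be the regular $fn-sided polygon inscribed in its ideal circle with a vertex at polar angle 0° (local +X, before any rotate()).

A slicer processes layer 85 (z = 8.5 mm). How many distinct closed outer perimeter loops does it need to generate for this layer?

2

At z = 8.5 mm: the cube does not reach this height (z outside [0, 6.5]); the 22×6.5 cube at (4.5, 15.5) contributes its full rectangle; the r=6.5 cylinder at (12.5, 8) gives a regular 24-gon of circumradius 6.5 (constant along its height); Combining (union): the 2 present regions are separate (no shared area or edge), so areas and boundary lengths simply add and each stays a separate island — 2 connected regions. The result has 2 disconnected regions.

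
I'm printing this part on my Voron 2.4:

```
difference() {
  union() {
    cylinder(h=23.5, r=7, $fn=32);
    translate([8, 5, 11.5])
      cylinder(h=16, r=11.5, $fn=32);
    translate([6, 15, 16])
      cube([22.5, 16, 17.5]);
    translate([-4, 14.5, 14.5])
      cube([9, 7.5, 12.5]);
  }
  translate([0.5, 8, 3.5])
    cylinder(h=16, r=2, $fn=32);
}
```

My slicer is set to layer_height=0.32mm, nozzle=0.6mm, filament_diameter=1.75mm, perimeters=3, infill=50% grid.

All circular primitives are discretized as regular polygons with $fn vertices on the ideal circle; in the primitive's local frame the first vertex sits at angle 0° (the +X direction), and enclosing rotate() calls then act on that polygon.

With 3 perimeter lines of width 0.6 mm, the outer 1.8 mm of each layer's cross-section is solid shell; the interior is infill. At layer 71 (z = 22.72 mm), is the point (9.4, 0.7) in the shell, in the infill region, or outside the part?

At z = 22.72 mm: the r=7 cylinder gives a regular 32-gon of circumradius 7 (constant along its height); the r=11.5 cylinder at (8, 5) contributes a regular 32-gon of circumradius 11.5; the 22.5×16 cube at (6, 15) contributes its full rectangle; the 9×7.5 cube at (-4, 14.5) contributes its full rectangle; Combining (union): the regions partially overlap (shared area 105.68 mm²), so overlapping operands fuse into one piece — 1 connected region; the cylinder at (0.5, 8) does not reach this height (z outside [3.5, 19.5]); After the difference (first − rest): none of the subtracted shapes is present at this height, so that combined region is unchanged — 1 connected region. Overall, the cross-section is a single solid region. The nearest boundary edge runs (12.40, -5.62)→(10.24, -6.28); distance from the point to it = 6.92 mm. The point is inside the cross-section and 6.92 mm from the nearest boundary — more than the 1.8 mm shell width (3 × 0.6), so it's in the infill interior.

infill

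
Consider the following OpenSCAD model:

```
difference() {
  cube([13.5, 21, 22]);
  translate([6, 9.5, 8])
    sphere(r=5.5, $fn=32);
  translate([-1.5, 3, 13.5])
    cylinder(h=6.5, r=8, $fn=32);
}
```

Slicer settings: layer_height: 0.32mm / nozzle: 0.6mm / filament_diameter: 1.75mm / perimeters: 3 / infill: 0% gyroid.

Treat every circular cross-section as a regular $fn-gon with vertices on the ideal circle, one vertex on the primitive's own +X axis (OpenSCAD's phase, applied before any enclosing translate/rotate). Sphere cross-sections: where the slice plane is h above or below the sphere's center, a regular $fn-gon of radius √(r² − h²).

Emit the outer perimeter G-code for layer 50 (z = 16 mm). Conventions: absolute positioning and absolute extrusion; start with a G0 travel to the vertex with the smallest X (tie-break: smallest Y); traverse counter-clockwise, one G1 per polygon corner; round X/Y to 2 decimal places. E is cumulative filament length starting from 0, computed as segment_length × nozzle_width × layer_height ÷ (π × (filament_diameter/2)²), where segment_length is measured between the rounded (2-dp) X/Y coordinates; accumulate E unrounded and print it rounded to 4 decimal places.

At z = 16 mm: the cube (footprint 13.5×21) is included at this height; the sphere at (6, 9.5) is not intersected at this z (|z−center|=8.000 > r=5.5); the r=8 cylinder at (-1.5, 3) contributes a regular 32-gon of circumradius 8; Taking the first minus the rest: starting from the 13.5×21 cube, the r=8 cylinder at (-1.5, 3) partially overlaps it — only the 56.90 mm² overlap (of its 199.77 mm²) is removed, clipping the outline — 1 connected region. The outline is a single polygon with 14 vertices. Extrusion per mm of travel: 0.6 × 0.32 / (π × 0.875²) = 0.079824. Accumulating E over each segment gives final E = 5.2965.

G0 X0.00 Y10.85 Z16.00
G1 X0.06 Y10.85 E0.0048
G1 X1.56 Y10.39 E0.1300
G1 X2.94 Y9.65 E0.2550
G1 X4.16 Y8.66 E0.3804
G1 X5.15 Y7.44 E0.5059
G1 X5.89 Y6.06 E0.6309
G1 X6.35 Y4.56 E0.7561
G1 X6.50 Y3.00 E0.8812
G1 X6.35 Y1.44 E1.0063
G1 X5.91 Y0.00 E1.1265
G1 X13.50 Y0.00 E1.7324
G1 X13.50 Y21.00 E3.4087
G1 X0.00 Y21.00 E4.4863
G1 X0.00 Y10.85 E5.2965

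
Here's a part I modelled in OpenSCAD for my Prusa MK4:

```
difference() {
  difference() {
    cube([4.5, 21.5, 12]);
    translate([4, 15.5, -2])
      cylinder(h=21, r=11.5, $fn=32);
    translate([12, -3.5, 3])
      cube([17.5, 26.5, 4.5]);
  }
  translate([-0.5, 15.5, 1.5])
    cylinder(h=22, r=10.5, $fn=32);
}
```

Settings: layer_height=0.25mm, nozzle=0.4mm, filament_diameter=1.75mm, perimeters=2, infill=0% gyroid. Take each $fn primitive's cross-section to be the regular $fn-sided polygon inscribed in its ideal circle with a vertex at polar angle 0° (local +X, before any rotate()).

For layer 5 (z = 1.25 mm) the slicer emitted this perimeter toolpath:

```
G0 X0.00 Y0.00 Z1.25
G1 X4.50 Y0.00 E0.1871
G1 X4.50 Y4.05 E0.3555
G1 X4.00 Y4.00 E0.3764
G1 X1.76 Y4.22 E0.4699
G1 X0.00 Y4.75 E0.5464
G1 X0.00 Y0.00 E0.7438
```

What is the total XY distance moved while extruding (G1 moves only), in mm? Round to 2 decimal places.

Sum the Euclidean lengths of each G1 segment: total = 17.89 mm.

17.89 mm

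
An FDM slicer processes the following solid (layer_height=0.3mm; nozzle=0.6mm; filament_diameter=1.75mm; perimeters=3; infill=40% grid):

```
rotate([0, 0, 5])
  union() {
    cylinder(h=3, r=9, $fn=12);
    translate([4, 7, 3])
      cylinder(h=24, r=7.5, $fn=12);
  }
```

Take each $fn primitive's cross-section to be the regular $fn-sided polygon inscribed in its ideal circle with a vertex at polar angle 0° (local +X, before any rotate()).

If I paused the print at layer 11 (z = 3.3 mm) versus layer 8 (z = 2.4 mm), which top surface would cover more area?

Layer 11 (z = 3.3): the cylinder does not reach this height (z outside [0, 3]); the r=7.5 cylinder at (4, 7) gives a regular 12-gon of circumradius 7.5 (constant along its height) (area = (12/2)·7.500²·sin(360°/12) = 168.75 mm²); Taking the union: only the r=7.5 cylinder at (4, 7) is present, so the union is just that shape — area = 168.75 mm²; (rotated 5° about Z; rotation is an isometry so areas/perimeters/island counts are preserved). So its area = 168.75 mm². Layer 8 (z = 2.4): the cylinder: section is a regular 12-gon, circumradius r=9 (area = (12/2)·9.000²·sin(360°/12) = 243.00 mm²); the cylinder at (4, 7) is absent (z outside [3, 27]); Merging all regions: only the r=9 cylinder is present, so the union is just that shape — area = 243.00 mm²; (whole slice rotated 5° about Z — lengths, areas and connectivity unchanged). So its area = 243.00 mm². Layer 8 is larger (243.00 vs 168.75 mm²).

layer 8 (z = 2.4 mm)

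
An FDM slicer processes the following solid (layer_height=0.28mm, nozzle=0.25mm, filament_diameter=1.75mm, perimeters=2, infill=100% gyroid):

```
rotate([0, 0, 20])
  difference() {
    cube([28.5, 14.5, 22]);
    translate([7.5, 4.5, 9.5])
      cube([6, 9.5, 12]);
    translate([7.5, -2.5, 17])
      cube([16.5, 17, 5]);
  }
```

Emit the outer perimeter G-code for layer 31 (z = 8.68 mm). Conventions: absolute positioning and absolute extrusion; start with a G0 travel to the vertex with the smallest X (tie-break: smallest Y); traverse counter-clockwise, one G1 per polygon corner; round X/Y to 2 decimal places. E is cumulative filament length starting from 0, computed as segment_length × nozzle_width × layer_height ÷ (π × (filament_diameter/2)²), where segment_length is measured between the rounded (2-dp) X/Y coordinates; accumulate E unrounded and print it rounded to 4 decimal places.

At z = 8.68 mm: the cube (footprint 28.5×14.5) is included at this height; the cube at (7.5, 4.5) is not intersected at this z (z outside [9.5, 21.5]); the cube at (7.5, -2.5) is not intersected at this z (z outside [17, 22]); Subtracting the remaining from the first: none of the subtracted shapes is present at this height, so the 28.5×14.5 cube is unchanged — 1 connected region; (whole slice rotated 20° about Z — lengths, areas and connectivity unchanged). The outline is a single polygon with 4 vertices. Extrusion per mm of travel: 0.25 × 0.28 / (π × 0.875²) = 0.029103. Accumulating E over each segment gives final E = 2.5027.

G0 X-4.96 Y13.63 Z8.68
G1 X0.00 Y0.00 E0.4221
G1 X26.78 Y9.75 E1.2515
G1 X21.82 Y23.37 E1.6734
G1 X-4.96 Y13.63 E2.5027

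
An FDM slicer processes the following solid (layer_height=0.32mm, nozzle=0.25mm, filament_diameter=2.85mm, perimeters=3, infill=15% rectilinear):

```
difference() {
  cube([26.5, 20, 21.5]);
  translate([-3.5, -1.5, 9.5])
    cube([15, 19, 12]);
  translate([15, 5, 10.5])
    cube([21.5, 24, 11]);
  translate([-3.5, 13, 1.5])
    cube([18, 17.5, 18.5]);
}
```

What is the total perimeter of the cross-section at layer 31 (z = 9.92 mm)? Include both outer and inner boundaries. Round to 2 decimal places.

At z = 9.92 mm: the cube is present — its section is the full 26.5×20 rectangle (perimeter 93.00 mm); the cube at (-3.5, -1.5) (footprint 15×19) is included at this height (perimeter 68.00 mm); the cube at (15, 5) does not reach this height (z outside [10.5, 21.5]); the cube at (-3.5, 13) is present — its section is the full 18×17.5 rectangle (perimeter 71.00 mm); After the difference (first − rest): starting from the 26.5×20 cube, the 15×19 cube at (-3.5, -1.5) partially overlaps it — only the 201.25 mm² overlap (of its 285.00 mm²) is removed, clipping the outline; the 18×17.5 cube at (-3.5, 13) partially overlaps it — only the 49.75 mm² overlap (of its 315.00 mm²) is removed, clipping the outline — boundary = 70.00 mm. Overall, the cross-section is a single solid region. Total boundary length (outer) = 70.00 mm.

70.00 mm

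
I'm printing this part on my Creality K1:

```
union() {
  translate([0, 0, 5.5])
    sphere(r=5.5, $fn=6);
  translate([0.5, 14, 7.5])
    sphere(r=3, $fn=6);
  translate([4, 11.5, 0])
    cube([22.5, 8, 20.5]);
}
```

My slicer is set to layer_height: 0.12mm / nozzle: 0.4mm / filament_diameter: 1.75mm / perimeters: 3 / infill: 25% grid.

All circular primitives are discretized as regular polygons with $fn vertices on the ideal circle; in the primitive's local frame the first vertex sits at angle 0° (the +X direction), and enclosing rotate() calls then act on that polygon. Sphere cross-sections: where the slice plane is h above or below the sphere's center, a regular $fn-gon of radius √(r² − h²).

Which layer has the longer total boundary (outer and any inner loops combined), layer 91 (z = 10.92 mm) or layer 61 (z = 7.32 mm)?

layer 61 (z = 7.32 mm)

Layer 91 (z = 10.92): the sphere: section is a regular 6-gon, circumradius = √(r²−h²) = √(5.5²−5.42²) = 0.935 (perimeter = 2·6·0.935·sin(180°/6) = 5.61 mm); the sphere at (0.5, 14) is not intersected at this z (|z−center|=3.420 > r=3); the cube at (4, 11.5) (footprint 22.5×8) is included at this height (perimeter 61.00 mm); Combining (union): the 2 present regions are separate (no shared area or edge), so areas and boundary lengths simply add and each stays a separate island — boundary = 66.61 mm. So its perimeter = 66.61 mm. Layer 61 (z = 7.32): the sphere: section is a regular 6-gon, circumradius = √(r²−h²) = √(5.5²−1.82²) = 5.190 (perimeter = 2·6·5.190·sin(180°/6) = 31.14 mm); the sphere at (0.5, 14): section is a regular 6-gon, circumradius = √(r²−h²) = √(3²−0.18²) = 2.995 (perimeter = 2·6·2.995·sin(180°/6) = 17.97 mm); the cube at (4, 11.5) is present — its section is the full 22.5×8 rectangle (perimeter 61.00 mm); Combining (union): the 3 present regions are separate (no shared area or edge), so areas and boundary lengths simply add and each stays a separate island — boundary = 110.11 mm. So its perimeter = 110.11 mm. Layer 61 is larger (110.11 vs 66.61 mm).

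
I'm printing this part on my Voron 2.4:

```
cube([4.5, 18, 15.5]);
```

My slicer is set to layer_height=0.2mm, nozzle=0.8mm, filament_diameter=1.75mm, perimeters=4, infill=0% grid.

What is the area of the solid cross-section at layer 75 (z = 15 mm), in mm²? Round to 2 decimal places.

81.00 mm²

At z = 15 mm: the 4.5×18 cube contributes its full rectangle (area 81.00 mm²). Overall, the cross-section is a single solid region. Net area = 81.00 mm².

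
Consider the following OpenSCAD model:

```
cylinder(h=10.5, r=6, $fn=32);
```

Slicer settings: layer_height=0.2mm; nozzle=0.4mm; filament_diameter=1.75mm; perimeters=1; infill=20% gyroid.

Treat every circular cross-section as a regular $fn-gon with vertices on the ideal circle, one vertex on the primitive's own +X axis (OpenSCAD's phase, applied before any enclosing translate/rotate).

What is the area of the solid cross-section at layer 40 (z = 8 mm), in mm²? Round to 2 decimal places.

112.37 mm²

At z = 8 mm: the cylinder: section is a regular 32-gon, circumradius r=6 (area = (32/2)·6.000²·sin(360°/32) = 112.37 mm²). Overall, the cross-section is a single solid region. Net area = 112.37 mm².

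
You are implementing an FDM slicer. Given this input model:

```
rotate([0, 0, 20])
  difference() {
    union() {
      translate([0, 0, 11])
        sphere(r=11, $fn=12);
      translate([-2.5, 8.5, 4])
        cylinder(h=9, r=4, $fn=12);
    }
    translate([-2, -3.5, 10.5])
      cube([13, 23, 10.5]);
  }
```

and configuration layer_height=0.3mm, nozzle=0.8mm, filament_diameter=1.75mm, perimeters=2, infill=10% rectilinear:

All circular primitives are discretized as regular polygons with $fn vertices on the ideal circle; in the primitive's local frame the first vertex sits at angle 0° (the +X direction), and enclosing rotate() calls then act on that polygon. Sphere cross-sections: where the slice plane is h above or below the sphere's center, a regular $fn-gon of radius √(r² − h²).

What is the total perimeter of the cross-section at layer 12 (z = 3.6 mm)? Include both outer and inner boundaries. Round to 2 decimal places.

50.56 mm

At z = 3.6 mm: the r=11 sphere slices to a regular 12-gon of circumradius 8.139 (√(r²−h²) with h=7.4 from center) (perimeter = 2·12·8.139·sin(180°/12) = 50.56 mm); the cylinder at (-2.5, 8.5) does not reach this height (z outside [4, 13]); Taking the union: only the r=11 sphere is present, so the union is just that shape — boundary = 50.56 mm; the cube at (-2, -3.5) is absent (z outside [10.5, 21]); Taking the first minus the rest: none of the subtracted shapes is present at this height, so the result so far is unchanged — boundary = 50.56 mm; (whole slice rotated 20° about Z — lengths, areas and connectivity unchanged). Overall, the cross-section is a single solid region. Total boundary length (outer) = 50.56 mm.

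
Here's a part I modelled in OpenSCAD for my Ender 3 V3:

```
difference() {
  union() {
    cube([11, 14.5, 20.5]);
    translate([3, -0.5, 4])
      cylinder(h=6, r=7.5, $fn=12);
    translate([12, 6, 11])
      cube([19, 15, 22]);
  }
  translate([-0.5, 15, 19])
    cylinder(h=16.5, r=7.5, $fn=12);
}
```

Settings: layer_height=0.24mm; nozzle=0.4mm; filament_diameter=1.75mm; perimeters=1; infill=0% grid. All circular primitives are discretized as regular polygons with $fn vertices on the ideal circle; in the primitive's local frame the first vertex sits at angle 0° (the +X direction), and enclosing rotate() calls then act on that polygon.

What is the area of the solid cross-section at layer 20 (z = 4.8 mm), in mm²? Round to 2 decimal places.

At z = 4.8 mm: the cube (footprint 11×14.5) is included at this height (area 159.50 mm²); the r=7.5 cylinder at (3, -0.5) contributes a regular 12-gon of circumradius 7.5 (area = (12/2)·7.500²·sin(360°/12) = 168.75 mm²); the cube at (12, 6) is absent (z outside [11, 33]); Taking the union: the regions partially overlap — summed areas 328.25 mm² minus the doubly-counted overlap 58.27 mm² gives 269.98 mm² — area = 269.98 mm²; the cylinder at (-0.5, 15) is not intersected at this z (z outside [19, 35.5]); Subtracting the remaining from the first: none of the subtracted shapes is present at this height, so that combined region is unchanged — area = 269.98 mm². Overall, the cross-section is a single solid region. Net area = 269.98 mm².

269.98 mm²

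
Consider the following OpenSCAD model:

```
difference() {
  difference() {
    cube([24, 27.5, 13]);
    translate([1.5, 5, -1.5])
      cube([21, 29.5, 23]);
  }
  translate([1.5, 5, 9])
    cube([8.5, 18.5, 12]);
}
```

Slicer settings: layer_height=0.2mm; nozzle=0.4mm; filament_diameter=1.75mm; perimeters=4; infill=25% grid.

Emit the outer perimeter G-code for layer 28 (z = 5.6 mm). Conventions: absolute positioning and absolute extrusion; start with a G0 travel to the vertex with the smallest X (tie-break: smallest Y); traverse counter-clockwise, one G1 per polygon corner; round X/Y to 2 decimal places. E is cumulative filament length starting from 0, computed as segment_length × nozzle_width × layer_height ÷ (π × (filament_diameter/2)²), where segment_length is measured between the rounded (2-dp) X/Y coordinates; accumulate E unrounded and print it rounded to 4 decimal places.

G0 X0.00 Y0.00 Z5.60
G1 X24.00 Y0.00 E0.7982
G1 X24.00 Y27.50 E1.7129
G1 X22.50 Y27.50 E1.7628
G1 X22.50 Y5.00 E2.5111
G1 X1.50 Y5.00 E3.2096
G1 X1.50 Y27.50 E3.9580
G1 X0.00 Y27.50 E4.0078
G1 X0.00 Y0.00 E4.9225

At z = 5.6 mm: the cube (footprint 24×27.5) is included at this height; the cube at (1.5, 5) (footprint 21×29.5) is included at this height; After the difference (first − rest): starting from the 24×27.5 cube, the 21×29.5 cube at (1.5, 5) partially overlaps it — only the 472.50 mm² overlap (of its 619.50 mm²) is removed, clipping the outline — 1 connected region; the cube at (1.5, 5) does not reach this height (z outside [9, 21]); After the difference (first − rest): none of the subtracted shapes is present at this height, so that combined region is unchanged — 1 connected region. The outline is a single polygon with 8 vertices. Extrusion per mm of travel: 0.4 × 0.2 / (π × 0.875²) = 0.033260. Accumulating E over each segment gives final E = 4.9225.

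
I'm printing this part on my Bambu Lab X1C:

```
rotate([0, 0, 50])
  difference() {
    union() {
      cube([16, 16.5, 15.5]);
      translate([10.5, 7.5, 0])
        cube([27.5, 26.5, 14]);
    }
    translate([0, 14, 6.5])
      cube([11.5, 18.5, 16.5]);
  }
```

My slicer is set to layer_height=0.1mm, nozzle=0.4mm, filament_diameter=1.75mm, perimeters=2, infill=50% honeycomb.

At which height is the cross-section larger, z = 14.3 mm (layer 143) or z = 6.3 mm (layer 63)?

layer 63 (z = 6.3 mm)

Layer 143 (z = 14.3): the cube is present — its section is the full 16×16.5 rectangle (area 264.00 mm²); the cube at (10.5, 7.5) is absent (z outside [0, 14]); Combining (union): only the 16×16.5 cube is present, so the union is just that shape — area = 264.00 mm²; the cube at (0, 14) is present — its section is the full 11.5×18.5 rectangle (area 212.75 mm²); Subtracting the remaining from the first: starting from that combined region (264.00 mm²), the 11.5×18.5 cube at (0, 14) partially overlaps it — only the 28.75 mm² overlap (of its 212.75 mm²) is removed, clipping the outline — area = 235.25 mm²; (rotated 50° about Z; rotation is an isometry so areas/perimeters/island counts are preserved). So its area = 235.25 mm². Layer 63 (z = 6.3): the cube (footprint 16×16.5) is included at this height (area 264.00 mm²); the 27.5×26.5 cube at (10.5, 7.5) contributes its full rectangle (area 728.75 mm²); Combining (union): the regions partially overlap — summed areas 992.75 mm² minus the doubly-counted overlap 49.50 mm² gives 943.25 mm² — area = 943.25 mm²; the cube at (0, 14) does not reach this height (z outside [6.5, 23]); After the difference (first − rest): none of the subtracted shapes is present at this height, so the result so far is unchanged — area = 943.25 mm²; (rotated 50° about Z; rotation is an isometry so areas/perimeters/island counts are preserved). So its area = 943.25 mm². Layer 63 is larger (943.25 vs 235.25 mm²).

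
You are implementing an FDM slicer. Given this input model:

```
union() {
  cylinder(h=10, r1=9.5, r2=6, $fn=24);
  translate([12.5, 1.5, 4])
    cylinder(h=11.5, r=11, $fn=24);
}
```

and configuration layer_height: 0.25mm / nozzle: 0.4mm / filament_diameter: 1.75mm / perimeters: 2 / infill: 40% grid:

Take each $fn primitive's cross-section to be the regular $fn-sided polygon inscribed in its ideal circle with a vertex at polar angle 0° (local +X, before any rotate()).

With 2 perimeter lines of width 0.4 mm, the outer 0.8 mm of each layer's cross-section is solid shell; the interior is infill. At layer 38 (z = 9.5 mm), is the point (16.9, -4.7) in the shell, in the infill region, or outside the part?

infill

At z = 9.5 mm: the cone: at t=0.950 of its height the radius interpolates to r₁+(r₂−r₁)t = 6.175, giving a regular 24-gon of that circumradius; the r=11 cylinder at (12.5, 1.5) gives a regular 24-gon of circumradius 11 (constant along its height); Merging all regions: the regions partially overlap (shared area 33.48 mm²), so overlapping operands fuse into one piece — 1 connected region. Overall, the cross-section is a single solid region. The nearest boundary edge runs (20.28, -6.28)→(18.00, -8.03); distance from the point to it = 3.31 mm. The point is inside the cross-section and 3.31 mm from the nearest boundary — more than the 0.8 mm shell width (2 × 0.4), so it's in the infill interior.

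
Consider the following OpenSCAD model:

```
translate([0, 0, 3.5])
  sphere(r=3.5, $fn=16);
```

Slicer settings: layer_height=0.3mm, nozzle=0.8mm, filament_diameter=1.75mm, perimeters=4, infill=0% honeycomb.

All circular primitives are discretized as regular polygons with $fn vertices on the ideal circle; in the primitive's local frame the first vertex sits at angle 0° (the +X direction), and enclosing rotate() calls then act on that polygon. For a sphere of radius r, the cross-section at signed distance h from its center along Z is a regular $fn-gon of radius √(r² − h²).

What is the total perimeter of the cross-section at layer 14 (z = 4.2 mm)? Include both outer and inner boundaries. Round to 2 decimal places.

21.41 mm

At z = 4.2 mm: the r=3.5 sphere slices to a regular 16-gon of circumradius 3.429 (√(r²−h²) with h=0.7 from center) (perimeter = 2·16·3.429·sin(180°/16) = 21.41 mm). Overall, the cross-section is a single solid region. Total boundary length (outer) = 21.41 mm.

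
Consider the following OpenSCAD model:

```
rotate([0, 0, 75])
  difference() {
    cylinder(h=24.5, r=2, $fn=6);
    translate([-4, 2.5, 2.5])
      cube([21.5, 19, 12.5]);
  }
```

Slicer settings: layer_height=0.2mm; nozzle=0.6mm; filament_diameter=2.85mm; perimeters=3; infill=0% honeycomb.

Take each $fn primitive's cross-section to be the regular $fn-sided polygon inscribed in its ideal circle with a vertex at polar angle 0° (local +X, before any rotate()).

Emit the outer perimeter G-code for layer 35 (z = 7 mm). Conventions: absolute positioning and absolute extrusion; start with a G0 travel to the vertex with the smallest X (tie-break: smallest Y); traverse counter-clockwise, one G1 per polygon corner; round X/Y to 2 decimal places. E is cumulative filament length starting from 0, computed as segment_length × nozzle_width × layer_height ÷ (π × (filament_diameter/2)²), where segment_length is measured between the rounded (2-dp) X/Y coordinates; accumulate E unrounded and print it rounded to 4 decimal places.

At z = 7 mm: the r=2 cylinder gives a regular 6-gon of circumradius 2 (constant along its height); the 21.5×19 cube at (-4, 2.5) contributes its full rectangle; After the difference (first − rest): starting from the r=2 cylinder, the 21.5×19 cube at (-4, 2.5) misses the remaining region (no effect) — 1 connected region; (whole slice rotated 75° about Z — lengths, areas and connectivity unchanged). The outline is a single polygon with 6 vertices. Extrusion per mm of travel: 0.6 × 0.2 / (π × 1.425²) = 0.018811. Accumulating E over each segment gives final E = 0.2254.

G0 X-1.93 Y-0.52 Z7.00
G1 X-0.52 Y-1.93 E0.0375
G1 X1.41 Y-1.41 E0.0751
G1 X1.93 Y0.52 E0.1127
G1 X0.52 Y1.93 E0.1502
G1 X-1.41 Y1.41 E0.1878
G1 X-1.93 Y-0.52 E0.2254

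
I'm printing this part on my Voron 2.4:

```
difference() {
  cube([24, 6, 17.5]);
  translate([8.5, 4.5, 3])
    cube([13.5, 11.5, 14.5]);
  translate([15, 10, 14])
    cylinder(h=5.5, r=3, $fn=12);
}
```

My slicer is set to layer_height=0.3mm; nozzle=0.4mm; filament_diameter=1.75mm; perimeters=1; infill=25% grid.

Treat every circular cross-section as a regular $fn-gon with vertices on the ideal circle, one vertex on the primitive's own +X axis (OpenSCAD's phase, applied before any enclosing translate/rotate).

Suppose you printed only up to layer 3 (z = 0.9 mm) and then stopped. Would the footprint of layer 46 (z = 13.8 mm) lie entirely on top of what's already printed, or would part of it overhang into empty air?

Compare the two slices. At z = 0.9: the cube (footprint 24×6) is included at this height (area 144.00 mm²); the cube at (8.5, 4.5) is absent (z outside [3, 17.5]); the cylinder at (15, 10) is not intersected at this z (z outside [14, 19.5]); Taking the first minus the rest: none of the subtracted shapes is present at this height, so the 24×6 cube is unchanged — area = 144.00 mm². At z = 13.8: the cube (footprint 24×6) is included at this height (area 144.00 mm²); the 13.5×11.5 cube at (8.5, 4.5) contributes its full rectangle (area 155.25 mm²); the cylinder at (15, 10) does not reach this height (z outside [14, 19.5]); Taking the first minus the rest: starting from the 24×6 cube (144.00 mm²), the 13.5×11.5 cube at (8.5, 4.5) partially overlaps it — only the 20.25 mm² overlap (of its 155.25 mm²) is removed, clipping the outline — area = 123.75 mm². Checking containment: the cross-section at z = 13.8 is a subset of the cross-section at z = 0.9.

entirely on top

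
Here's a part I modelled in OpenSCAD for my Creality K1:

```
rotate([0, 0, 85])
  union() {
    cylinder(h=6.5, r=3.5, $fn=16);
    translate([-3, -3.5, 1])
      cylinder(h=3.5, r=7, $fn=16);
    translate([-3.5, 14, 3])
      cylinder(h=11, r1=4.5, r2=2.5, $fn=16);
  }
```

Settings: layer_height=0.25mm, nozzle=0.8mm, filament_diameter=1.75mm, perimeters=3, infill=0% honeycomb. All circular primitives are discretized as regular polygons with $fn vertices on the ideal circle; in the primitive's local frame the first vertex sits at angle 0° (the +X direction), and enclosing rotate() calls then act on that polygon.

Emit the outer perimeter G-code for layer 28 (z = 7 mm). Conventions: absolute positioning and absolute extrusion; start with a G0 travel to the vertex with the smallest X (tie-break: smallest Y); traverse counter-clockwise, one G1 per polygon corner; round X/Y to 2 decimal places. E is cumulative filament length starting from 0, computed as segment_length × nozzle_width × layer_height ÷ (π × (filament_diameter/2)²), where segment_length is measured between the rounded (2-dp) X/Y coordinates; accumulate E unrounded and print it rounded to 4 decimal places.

G0 X-18.01 Y-1.94 Z7.00
G1 X-17.85 Y-3.40 E0.1221
G1 X-17.14 Y-4.69 E0.2446
G1 X-15.99 Y-5.61 E0.3670
G1 X-14.58 Y-6.02 E0.4891
G1 X-13.12 Y-5.86 E0.6112
G1 X-11.83 Y-5.16 E0.7333
G1 X-10.91 Y-4.01 E0.8557
G1 X-10.49 Y-2.60 E0.9781
G1 X-10.65 Y-1.13 E1.1010
G1 X-11.36 Y0.16 E1.2235
G1 X-12.51 Y1.08 E1.3459
G1 X-13.92 Y1.49 E1.4680
G1 X-15.39 Y1.33 E1.5910
G1 X-16.68 Y0.62 E1.7134
G1 X-17.60 Y-0.52 E1.8352
G1 X-18.01 Y-1.94 E1.9581

At z = 7 mm: the cylinder is not intersected at this z (z outside [0, 6.5]); the cylinder at (-3, -3.5) is not intersected at this z (z outside [1, 4.5]); the cone at (-3.5, 14) (r1=4.5→r2=2.5) has section circumradius 3.773 here — a regular 16-gon; Taking the union: only the cone at (-3.5, 14) is present, so the union is just that shape — 1 connected region; (whole slice rotated 85° about Z — lengths, areas and connectivity unchanged). The outline is a single polygon with 16 vertices. Extrusion per mm of travel: 0.8 × 0.25 / (π × 0.875²) = 0.083150. Accumulating E over each segment gives final E = 1.9581.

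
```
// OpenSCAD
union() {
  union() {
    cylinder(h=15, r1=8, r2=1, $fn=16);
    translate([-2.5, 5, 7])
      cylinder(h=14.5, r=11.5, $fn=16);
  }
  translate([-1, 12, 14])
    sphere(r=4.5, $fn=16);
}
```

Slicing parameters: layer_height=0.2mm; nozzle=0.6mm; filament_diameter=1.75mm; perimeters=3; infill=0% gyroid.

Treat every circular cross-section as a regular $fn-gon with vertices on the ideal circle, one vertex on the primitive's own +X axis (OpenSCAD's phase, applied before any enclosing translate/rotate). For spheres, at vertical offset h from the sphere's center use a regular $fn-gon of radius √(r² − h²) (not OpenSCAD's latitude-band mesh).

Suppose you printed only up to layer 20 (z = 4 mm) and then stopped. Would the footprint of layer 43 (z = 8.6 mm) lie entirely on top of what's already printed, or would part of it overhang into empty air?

Compare the two slices. At z = 4: the cone (r1=8→r2=1) has section circumradius 6.133 here — a regular 16-gon (area = (16/2)·6.133²·sin(360°/16) = 115.17 mm²); the cylinder at (-2.5, 5) is not intersected at this z (z outside [7, 21.5]); Combining (union): only the cone is present, so the union is just that shape — area = 115.17 mm²; the sphere at (-1, 12) is absent (|z−center|=10.000 > r=4.5); Taking the union: only that combined region is present, so the union is just that shape — area = 115.17 mm². At z = 8.6: the cone: at t=0.573 of its height the radius interpolates to r₁+(r₂−r₁)t = 3.987, giving a regular 16-gon of that circumradius (area = (16/2)·3.987²·sin(360°/16) = 48.66 mm²); the r=11.5 cylinder at (-2.5, 5) gives a regular 16-gon of circumradius 11.5 (constant along its height) (area = (16/2)·11.500²·sin(360°/16) = 404.88 mm²); Combining (union): the cone lies entirely inside the r=11.5 cylinder at (-2.5, 5), so the union is just the r=11.5 cylinder at (-2.5, 5) — area = 404.88 mm²; the sphere at (-1, 12) does not reach this height (|z−center|=5.400 > r=4.5); Taking the union: only that combined region is present, so the union is just that shape — area = 404.88 mm². Checking containment: at z = 8.6 the cross-section extends beyond the z = 4 cross-section by about 290.83 mm².

part overhangs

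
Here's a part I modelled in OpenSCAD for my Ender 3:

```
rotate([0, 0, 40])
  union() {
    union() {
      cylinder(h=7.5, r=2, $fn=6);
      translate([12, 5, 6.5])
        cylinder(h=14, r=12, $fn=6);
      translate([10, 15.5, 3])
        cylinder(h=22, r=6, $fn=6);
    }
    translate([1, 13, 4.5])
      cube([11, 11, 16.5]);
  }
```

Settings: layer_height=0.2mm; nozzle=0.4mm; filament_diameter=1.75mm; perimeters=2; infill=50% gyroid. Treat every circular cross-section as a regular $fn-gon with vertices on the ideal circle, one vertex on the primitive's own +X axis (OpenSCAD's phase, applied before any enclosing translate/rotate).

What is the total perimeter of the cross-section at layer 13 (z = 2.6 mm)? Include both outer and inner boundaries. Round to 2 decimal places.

At z = 2.6 mm: the r=2 cylinder gives a regular 6-gon of circumradius 2 (constant along its height) (perimeter = 2·6·2.000·sin(180°/6) = 12.00 mm); the cylinder at (12, 5) is absent (z outside [6.5, 20.5]); the cylinder at (10, 15.5) is absent (z outside [3, 25]); Taking the union: only the r=2 cylinder is present, so the union is just that shape — boundary = 12.00 mm; the cube at (1, 13) is not intersected at this z (z outside [4.5, 21]); Taking the union: only that combined region is present, so the union is just that shape — boundary = 12.00 mm; (rotated 40° about Z; rotation is an isometry so areas/perimeters/island counts are preserved). Overall, the cross-section is a single solid region. Total boundary length (outer) = 12.00 mm.

12.00 mm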